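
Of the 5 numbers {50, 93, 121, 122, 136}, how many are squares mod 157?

(50/157) = -1 → non-residue.
(93/157) = +1 → QR.
(121/157) = +1 → QR.
(122/157) = +1 → QR.
(136/157) = -1 → non-residue.
Total quadratic residues among the 5: 3.

3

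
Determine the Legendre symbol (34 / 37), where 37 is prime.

1

Euler's criterion: (34/37) ≡ 34^18 (mod 37).
34^2 ≡ 9 (mod 37)
34^4 ≡ 7 (mod 37)
34^8 ≡ 12 (mod 37)
34^16 ≡ 33 (mod 37)
34^18 = 34^(16+2) ≡ 1 (mod 37).
Result is 1, so (34/37) = 1.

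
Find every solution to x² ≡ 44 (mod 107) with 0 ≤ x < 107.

Since 107 ≡ 3 (mod 4), a square root of 44 is 44^((107+1)/4) = 44^27 mod 107.
Repeated squaring: 44^2≡10, 44^4≡100, 44^8≡49, 44^16≡47 (mod 107).
44^27 = 44^(16+8+2+1) ≡ 30 (mod 107).
Check: 30² = 900 ≡ 44 (mod 107). The two roots are 30 and 77.

30, 77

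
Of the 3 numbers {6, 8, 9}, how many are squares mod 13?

1

(6/13) = -1 → non-residue.
(8/13) = -1 → non-residue.
(9/13) = +1 → QR.
Total quadratic residues among the 3: 1.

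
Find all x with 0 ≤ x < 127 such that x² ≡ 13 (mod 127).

Since 127 ≡ 3 (mod 4), a square root of 13 is 13^((127+1)/4) = 13^32 mod 127.
Repeated squaring: 13^2≡42, 13^4≡113, 13^8≡69, 13^16≡62, 13^32≡34 (mod 127).
13^32 = 13^(32) ≡ 34 (mod 127).
Check: 34² = 1156 ≡ 13 (mod 127). The two roots are 34 and 93.

34, 93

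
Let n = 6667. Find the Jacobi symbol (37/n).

1

Reciprocity: 37 ≡ 1 and 6667 ≡ 3 (mod 4), so (37/6667) = +(6667/37).
Reduce top mod 37: now compute (7/37).
Reciprocity: 7 ≡ 3 and 37 ≡ 1 (mod 4), so (7/37) = +(37/7).
Reduce top mod 7: now compute (2/7).
Pull out 2: since 7 ≡ 7 (mod 8), (2/7) = +1.
Reached (1/7) = 1. Collecting the sign flips along the way, the symbol is +1.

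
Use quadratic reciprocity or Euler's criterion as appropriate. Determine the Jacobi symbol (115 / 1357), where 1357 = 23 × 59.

Reciprocity: 115 ≡ 3 and 1357 ≡ 1 (mod 4), so (115/1357) = +(1357/115).
Reduce top mod 115: now compute (92/115).
Pull out 2^2: since 115 ≡ 3 (mod 8), (2/115) = -1, so (2/115)^2 = +1.
Reciprocity: 23 ≡ 3 and 115 ≡ 3 (mod 4), so (23/115) = −(115/23).
Reduce top mod 23: now compute (0/23).
Top reduces to 0: gcd > 1, so the symbol is 0.

0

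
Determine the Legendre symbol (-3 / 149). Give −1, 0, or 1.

First reduce: -3 ≡ 146 (mod 149).
Pull out 2: since 149 ≡ 5 (mod 8), (2/149) = -1.
Reciprocity: 73 ≡ 1 and 149 ≡ 1 (mod 4), so (73/149) = +(149/73).
Reduce top mod 73: now compute (3/73).
Reciprocity: 3 ≡ 3 and 73 ≡ 1 (mod 4), so (3/73) = +(73/3).
Reduce top mod 3: now compute (1/3).
Reached (1/3) = 1. Collecting the sign flips along the way, the symbol is -1.

-1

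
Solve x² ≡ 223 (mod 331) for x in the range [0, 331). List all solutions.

47, 284

Since 331 ≡ 3 (mod 4), a square root of 223 is 223^((331+1)/4) = 223^83 mod 331.
Repeated squaring: 223^2≡79, 223^4≡283, 223^8≡318, 223^16≡169, 223^32≡95, 223^64≡88 (mod 331).
223^83 = 223^(64+16+2+1) ≡ 284 (mod 331).
Check: 284² = 80656 ≡ 223 (mod 331). The two roots are 47 and 284.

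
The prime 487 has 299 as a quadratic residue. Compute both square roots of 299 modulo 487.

Since 487 ≡ 3 (mod 4), a square root of 299 is 299^((487+1)/4) = 299^122 mod 487.
Repeated squaring: 299^2≡280, 299^4≡480, 299^8≡49, 299^16≡453, 299^32≡182, 299^64≡8 (mod 487).
299^122 = 299^(64+32+16+8+2) ≡ 157 (mod 487).
Check: 157² = 24649 ≡ 299 (mod 487). The two roots are 157 and 330.

157, 330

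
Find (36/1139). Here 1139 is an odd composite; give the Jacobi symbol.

1

Pull out 2^2: since 1139 ≡ 3 (mod 8), (2/1139) = -1, so (2/1139)^2 = +1.
Reciprocity: 9 ≡ 1 and 1139 ≡ 3 (mod 4), so (9/1139) = +(1139/9).
Reduce top mod 9: now compute (5/9).
Reciprocity: 5 ≡ 1 and 9 ≡ 1 (mod 4), so (5/9) = +(9/5).
Reduce top mod 5: now compute (4/5).
Pull out 2^2: since 5 ≡ 5 (mod 8), (2/5) = -1, so (2/5)^2 = +1.
Reached (1/5) = 1. Collecting the sign flips along the way, the symbol is +1.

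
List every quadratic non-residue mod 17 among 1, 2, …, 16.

3 5 6 7 10 11 12 14

Square k = 1,…,8 (k and 17−k give the same square):
1²=1, 2²=4, 3²=9, 4²=16, 5²≡8, 6²≡2, 7²≡15, 8²≡13 (mod 17).
The residues are {1, 2, 4, 8, 9, 13, 15, 16}; the non-residues are the remaining 8 nonzero classes.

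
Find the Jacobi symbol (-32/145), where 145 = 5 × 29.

1

First reduce: -32 ≡ 113 (mod 145).
Reciprocity: 113 ≡ 1 and 145 ≡ 1 (mod 4), so (113/145) = +(145/113).
Reduce top mod 113: now compute (32/113).
Pull out 2^5: since 113 ≡ 1 (mod 8), (2/113) = +1, so (2/113)^5 = +1.
Reached (1/113) = 1. Collecting the sign flips along the way, the symbol is +1.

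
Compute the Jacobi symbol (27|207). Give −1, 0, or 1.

Reciprocity: 27 ≡ 3 and 207 ≡ 3 (mod 4), so (27/207) = −(207/27).
Reduce top mod 27: now compute (18/27).
Pull out 2: since 27 ≡ 3 (mod 8), (2/27) = -1.
Reciprocity: 9 ≡ 1 and 27 ≡ 3 (mod 4), so (9/27) = +(27/9).
Reduce top mod 9: now compute (0/9).
Top reduces to 0: gcd > 1, so the symbol is 0.

0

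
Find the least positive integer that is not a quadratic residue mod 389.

2

(2/389) = −1, so 2 is the smallest positive non-residue mod 389.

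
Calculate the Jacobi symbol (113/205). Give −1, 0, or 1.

Reciprocity: 113 ≡ 1 and 205 ≡ 1 (mod 4), so (113/205) = +(205/113).
Reduce top mod 113: now compute (92/113).
Pull out 2^2: since 113 ≡ 1 (mod 8), (2/113) = +1, so (2/113)^2 = +1.
Reciprocity: 23 ≡ 3 and 113 ≡ 1 (mod 4), so (23/113) = +(113/23).
Reduce top mod 23: now compute (21/23).
Reciprocity: 21 ≡ 1 and 23 ≡ 3 (mod 4), so (21/23) = +(23/21).
Reduce top mod 21: now compute (2/21).
Pull out 2: since 21 ≡ 5 (mod 8), (2/21) = -1.
Reached (1/21) = 1. Collecting the sign flips along the way, the symbol is -1.

-1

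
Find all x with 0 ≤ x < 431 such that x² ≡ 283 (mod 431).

159, 272

Since 431 ≡ 3 (mod 4), a square root of 283 is 283^((431+1)/4) = 283^108 mod 431.
Repeated squaring: 283^2≡354, 283^4≡326, 283^8≡250, 283^16≡5, 283^32≡25, 283^64≡194 (mod 431).
283^108 = 283^(64+32+8+4) ≡ 159 (mod 431).
Check: 159² = 25281 ≡ 283 (mod 431). The two roots are 159 and 272.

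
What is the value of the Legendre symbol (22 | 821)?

1

Pull out 2: since 821 ≡ 5 (mod 8), (2/821) = -1.
Reciprocity: 11 ≡ 3 and 821 ≡ 1 (mod 4), so (11/821) = +(821/11).
Reduce top mod 11: now compute (7/11).
Reciprocity: 7 ≡ 3 and 11 ≡ 3 (mod 4), so (7/11) = −(11/7).
Reduce top mod 7: now compute (4/7).
Pull out 2^2: since 7 ≡ 7 (mod 8), (2/7) = +1, so (2/7)^2 = +1.
Reached (1/7) = 1. Collecting the sign flips along the way, the symbol is +1.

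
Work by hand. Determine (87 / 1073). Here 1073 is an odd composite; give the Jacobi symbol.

Reciprocity: 87 ≡ 3 and 1073 ≡ 1 (mod 4), so (87/1073) = +(1073/87).
Reduce top mod 87: now compute (29/87).
Reciprocity: 29 ≡ 1 and 87 ≡ 3 (mod 4), so (29/87) = +(87/29).
Reduce top mod 29: now compute (0/29).
Top reduces to 0: gcd > 1, so the symbol is 0.

0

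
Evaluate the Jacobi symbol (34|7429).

Pull out 2: since 7429 ≡ 5 (mod 8), (2/7429) = -1.
Reciprocity: 17 ≡ 1 and 7429 ≡ 1 (mod 4), so (17/7429) = +(7429/17).
Reduce top mod 17: now compute (0/17).
Top reduces to 0: gcd > 1, so the symbol is 0.

0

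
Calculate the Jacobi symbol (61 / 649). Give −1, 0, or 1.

Reciprocity: 61 ≡ 1 and 649 ≡ 1 (mod 4), so (61/649) = +(649/61).
Reduce top mod 61: now compute (39/61).
Reciprocity: 39 ≡ 3 and 61 ≡ 1 (mod 4), so (39/61) = +(61/39).
Reduce top mod 39: now compute (22/39).
Pull out 2: since 39 ≡ 7 (mod 8), (2/39) = +1.
Reciprocity: 11 ≡ 3 and 39 ≡ 3 (mod 4), so (11/39) = −(39/11).
Reduce top mod 11: now compute (6/11).
Pull out 2: since 11 ≡ 3 (mod 8), (2/11) = -1.
Reciprocity: 3 ≡ 3 and 11 ≡ 3 (mod 4), so (3/11) = −(11/3).
Reduce top mod 3: now compute (2/3).
Pull out 2: since 3 ≡ 3 (mod 8), (2/3) = -1.
Reached (1/3) = 1. Collecting the sign flips along the way, the symbol is +1.

1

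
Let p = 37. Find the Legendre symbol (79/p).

-1

First reduce: 79 ≡ 5 (mod 37).
Reciprocity: 5 ≡ 1 and 37 ≡ 1 (mod 4), so (5/37) = +(37/5).
Reduce top mod 5: now compute (2/5).
Pull out 2: since 5 ≡ 5 (mod 8), (2/5) = -1.
Reached (1/5) = 1. Collecting the sign flips along the way, the symbol is -1.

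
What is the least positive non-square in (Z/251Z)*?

(2/251) = −1, so 2 is the smallest positive non-residue mod 251.

2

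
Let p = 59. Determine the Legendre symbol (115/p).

-1

Euler's criterion: (115/59) ≡ 56^29 (mod 59).
56^2 ≡ 9 (mod 59)
56^4 ≡ 22 (mod 59)
56^8 ≡ 12 (mod 59)
56^16 ≡ 26 (mod 59)
56^29 = 56^(16+8+4+1) ≡ 58 (mod 59).
Result is 58 ≡ −1, so (115/59) = −1.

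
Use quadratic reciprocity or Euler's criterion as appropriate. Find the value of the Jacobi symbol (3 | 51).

0

Reciprocity: 3 ≡ 3 and 51 ≡ 3 (mod 4), so (3/51) = −(51/3).
Reduce top mod 3: now compute (0/3).
Top reduces to 0: gcd > 1, so the symbol is 0.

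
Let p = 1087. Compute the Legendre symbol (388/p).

-1

Euler's criterion: (388/1087) ≡ 388^543 (mod 1087).
388^2 ≡ 538 (mod 1087)
388^4 ≡ 302 (mod 1087)
388^8 ≡ 983 (mod 1087)
388^16 ≡ 1033 (mod 1087)
388^32 ≡ 742 (mod 1087)
388^64 ≡ 542 (mod 1087)
388^128 ≡ 274 (mod 1087)
388^256 ≡ 73 (mod 1087)
388^512 ≡ 981 (mod 1087)
388^543 = 388^(512+16+8+4+2+1) ≡ 1086 (mod 1087).
Result is 1086 ≡ −1, so (388/1087) = −1.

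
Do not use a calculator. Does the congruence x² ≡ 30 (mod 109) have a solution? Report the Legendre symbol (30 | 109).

Euler's criterion: (30/109) ≡ 30^54 (mod 109).
30^2 ≡ 28 (mod 109)
30^4 ≡ 21 (mod 109)
30^8 ≡ 5 (mod 109)
30^16 ≡ 25 (mod 109)
30^32 ≡ 80 (mod 109)
30^54 = 30^(32+16+4+2) ≡ 108 (mod 109).
Result is 108 ≡ −1, so (30/109) = −1.

-1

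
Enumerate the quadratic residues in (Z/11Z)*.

1 3 4 5 9

Square k = 1,…,5 (k and 11−k give the same square):
1²=1, 2²=4, 3²=9, 4²≡5, 5²≡3 (mod 11).
So the quadratic residues mod 11 are {1, 3, 4, 5, 9}.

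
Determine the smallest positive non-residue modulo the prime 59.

2

(2/59) = −1, so 2 is the smallest positive non-residue mod 59.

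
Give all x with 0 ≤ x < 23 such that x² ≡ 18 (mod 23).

Since 23 ≡ 3 (mod 4), a square root of 18 is 18^((23+1)/4) = 18^6 mod 23.
Repeated squaring: 18^2≡2, 18^4≡4 (mod 23).
18^6 = 18^(4+2) ≡ 8 (mod 23).
Check: 8² = 64 ≡ 18 (mod 23). The two roots are 8 and 15.

8, 15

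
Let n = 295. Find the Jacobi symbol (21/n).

Reciprocity: 21 ≡ 1 and 295 ≡ 3 (mod 4), so (21/295) = +(295/21).
Reduce top mod 21: now compute (1/21).
Reached (1/21) = 1. Collecting the sign flips along the way, the symbol is +1.

1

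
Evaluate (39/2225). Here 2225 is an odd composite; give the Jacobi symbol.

1

Reciprocity: 39 ≡ 3 and 2225 ≡ 1 (mod 4), so (39/2225) = +(2225/39).
Reduce top mod 39: now compute (2/39).
Pull out 2: since 39 ≡ 7 (mod 8), (2/39) = +1.
Reached (1/39) = 1. Collecting the sign flips along the way, the symbol is +1.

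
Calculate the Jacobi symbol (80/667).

Pull out 2^4: since 667 ≡ 3 (mod 8), (2/667) = -1, so (2/667)^4 = +1.
Reciprocity: 5 ≡ 1 and 667 ≡ 3 (mod 4), so (5/667) = +(667/5).
Reduce top mod 5: now compute (2/5).
Pull out 2: since 5 ≡ 5 (mod 8), (2/5) = -1.
Reached (1/5) = 1. Collecting the sign flips along the way, the symbol is -1.

-1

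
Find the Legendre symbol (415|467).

Euler's criterion: (415/467) ≡ 415^233 (mod 467).
415^2 ≡ 369 (mod 467)
415^4 ≡ 264 (mod 467)
415^8 ≡ 113 (mod 467)
415^16 ≡ 160 (mod 467)
415^32 ≡ 382 (mod 467)
415^64 ≡ 220 (mod 467)
415^128 ≡ 299 (mod 467)
415^233 = 415^(128+64+32+8+1) ≡ 466 (mod 467).
Result is 466 ≡ −1, so (415/467) = −1.

-1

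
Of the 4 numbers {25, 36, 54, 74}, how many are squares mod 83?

2

(25/83) = +1 → QR.
(36/83) = +1 → QR.
(54/83) = -1 → non-residue.
(74/83) = -1 → non-residue.
Total quadratic residues among the 4: 2.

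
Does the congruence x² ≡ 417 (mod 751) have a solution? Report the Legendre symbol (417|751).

-1

Reciprocity: 417 ≡ 1 and 751 ≡ 3 (mod 4), so (417/751) = +(751/417).
Reduce top mod 417: now compute (334/417).
Pull out 2: since 417 ≡ 1 (mod 8), (2/417) = +1.
Reciprocity: 167 ≡ 3 and 417 ≡ 1 (mod 4), so (167/417) = +(417/167).
Reduce top mod 167: now compute (83/167).
Reciprocity: 83 ≡ 3 and 167 ≡ 3 (mod 4), so (83/167) = −(167/83).
Reduce top mod 83: now compute (1/83).
Reached (1/83) = 1. Collecting the sign flips along the way, the symbol is -1.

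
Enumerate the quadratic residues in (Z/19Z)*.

1,4,5,6,7,9,11,16,17

Square k = 1,…,9 (k and 19−k give the same square):
1²=1, 2²=4, 3²=9, 4²=16, 5²≡6, 6²≡17, 7²≡11, 8²≡7, 9²≡5 (mod 19).
So the quadratic residues mod 19 are {1, 4, 5, 6, 7, 9, 11, 16, 17}.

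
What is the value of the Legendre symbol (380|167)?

Euler's criterion: (380/167) ≡ 46^83 (mod 167).
46^2 ≡ 112 (mod 167)
46^4 ≡ 19 (mod 167)
46^8 ≡ 27 (mod 167)
46^16 ≡ 61 (mod 167)
46^32 ≡ 47 (mod 167)
46^64 ≡ 38 (mod 167)
46^83 = 46^(64+16+2+1) ≡ 166 (mod 167).
Result is 166 ≡ −1, so (380/167) = −1.

-1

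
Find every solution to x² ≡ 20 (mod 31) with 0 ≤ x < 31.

Since 31 ≡ 3 (mod 4), a square root of 20 is 20^((31+1)/4) = 20^8 mod 31.
Repeated squaring: 20^2≡28, 20^4≡9, 20^8≡19 (mod 31).
20^8 = 20^(8) ≡ 19 (mod 31).
Check: 19² = 361 ≡ 20 (mod 31). The two roots are 12 and 19.

12, 19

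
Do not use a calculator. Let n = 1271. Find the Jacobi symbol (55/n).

1

Reciprocity: 55 ≡ 3 and 1271 ≡ 3 (mod 4), so (55/1271) = −(1271/55).
Reduce top mod 55: now compute (6/55).
Pull out 2: since 55 ≡ 7 (mod 8), (2/55) = +1.
Reciprocity: 3 ≡ 3 and 55 ≡ 3 (mod 4), so (3/55) = −(55/3).
Reduce top mod 3: now compute (1/3).
Reached (1/3) = 1. Collecting the sign flips along the way, the symbol is +1.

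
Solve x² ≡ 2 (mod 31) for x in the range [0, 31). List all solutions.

8, 23

Since 31 ≡ 3 (mod 4), a square root of 2 is 2^((31+1)/4) = 2^8 mod 31.
Repeated squaring: 2^2≡4, 2^4≡16, 2^8≡8 (mod 31).
2^8 = 2^(8) ≡ 8 (mod 31).
Check: 8² = 64 ≡ 2 (mod 31). The two roots are 8 and 23.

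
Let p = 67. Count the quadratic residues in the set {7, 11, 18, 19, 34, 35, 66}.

(7/67) = -1 → non-residue.
(11/67) = -1 → non-residue.
(18/67) = -1 → non-residue.
(19/67) = +1 → QR.
(34/67) = -1 → non-residue.
(35/67) = +1 → QR.
(66/67) = -1 → non-residue.
Total quadratic residues among the 7: 2.

2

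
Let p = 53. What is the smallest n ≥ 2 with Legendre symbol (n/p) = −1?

2

(2/53) = −1, so 2 is the smallest positive non-residue mod 53.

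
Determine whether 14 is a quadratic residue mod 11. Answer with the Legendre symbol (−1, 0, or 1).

First reduce: 14 ≡ 3 (mod 11).
Reciprocity: 3 ≡ 3 and 11 ≡ 3 (mod 4), so (3/11) = −(11/3).
Reduce top mod 3: now compute (2/3).
Pull out 2: since 3 ≡ 3 (mod 8), (2/3) = -1.
Reached (1/3) = 1. Collecting the sign flips along the way, the symbol is +1.

1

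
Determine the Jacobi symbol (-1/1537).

First reduce: -1 ≡ 1536 (mod 1537).
Pull out 2^9: since 1537 ≡ 1 (mod 8), (2/1537) = +1, so (2/1537)^9 = +1.
Reciprocity: 3 ≡ 3 and 1537 ≡ 1 (mod 4), so (3/1537) = +(1537/3).
Reduce top mod 3: now compute (1/3).
Reached (1/3) = 1. Collecting the sign flips along the way, the symbol is +1.

1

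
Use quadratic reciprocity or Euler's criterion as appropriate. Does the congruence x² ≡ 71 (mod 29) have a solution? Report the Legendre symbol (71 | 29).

1

Euler's criterion: (71/29) ≡ 13^14 (mod 29).
13^2 ≡ 24 (mod 29)
13^4 ≡ 25 (mod 29)
13^8 ≡ 16 (mod 29)
13^14 = 13^(8+4+2) ≡ 1 (mod 29).
Result is 1, so (71/29) = 1.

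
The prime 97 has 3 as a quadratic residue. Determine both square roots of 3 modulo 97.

97 ≡ 1 (mod 4), so we find a root by search.
Trying successive values, 10² = 100 ≡ 3 (mod 97). The other root is 97 − 10 = 87.

10, 87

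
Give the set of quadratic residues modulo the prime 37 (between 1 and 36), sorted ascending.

1, 3, 4, 7, 9, 10, 11, 12, 16, 21, 25, 26, 27, 28, 30, 33, 34, 36

Square k = 1,…,18 (k and 37−k give the same square):
1²=1, 2²=4, 3²=9, 4²=16, 5²=25, 6²=36, 7²≡12, 8²≡27, 9²≡7, 10²≡26, 11²≡10, 12²≡33, 13²≡21, 14²≡11, 15²≡3, 16²≡34, 17²≡30, 18²≡28 (mod 37).
So the quadratic residues mod 37 are {1, 3, 4, 7, 9, 10, 11, 12, 16, 21, 25, 26, 27, 28, 30, 33, 34, 36}.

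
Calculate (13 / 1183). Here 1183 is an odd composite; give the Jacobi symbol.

Reciprocity: 13 ≡ 1 and 1183 ≡ 3 (mod 4), so (13/1183) = +(1183/13).
Reduce top mod 13: now compute (0/13).
Top reduces to 0: gcd > 1, so the symbol is 0.

0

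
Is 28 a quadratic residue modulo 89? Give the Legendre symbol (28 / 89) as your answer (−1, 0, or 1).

Pull out 2^2: since 89 ≡ 1 (mod 8), (2/89) = +1, so (2/89)^2 = +1.
Reciprocity: 7 ≡ 3 and 89 ≡ 1 (mod 4), so (7/89) = +(89/7).
Reduce top mod 7: now compute (5/7).
Reciprocity: 5 ≡ 1 and 7 ≡ 3 (mod 4), so (5/7) = +(7/5).
Reduce top mod 5: now compute (2/5).
Pull out 2: since 5 ≡ 5 (mod 8), (2/5) = -1.
Reached (1/5) = 1. Collecting the sign flips along the way, the symbol is -1.

-1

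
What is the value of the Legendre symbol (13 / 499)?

Reciprocity: 13 ≡ 1 and 499 ≡ 3 (mod 4), so (13/499) = +(499/13).
Reduce top mod 13: now compute (5/13).
Reciprocity: 5 ≡ 1 and 13 ≡ 1 (mod 4), so (5/13) = +(13/5).
Reduce top mod 5: now compute (3/5).
Reciprocity: 3 ≡ 3 and 5 ≡ 1 (mod 4), so (3/5) = +(5/3).
Reduce top mod 3: now compute (2/3).
Pull out 2: since 3 ≡ 3 (mod 8), (2/3) = -1.
Reached (1/3) = 1. Collecting the sign flips along the way, the symbol is -1.

-1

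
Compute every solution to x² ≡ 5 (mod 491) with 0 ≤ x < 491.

147, 344

Since 491 ≡ 3 (mod 4), a square root of 5 is 5^((491+1)/4) = 5^123 mod 491.
Repeated squaring: 5^2≡25, 5^4≡134, 5^8≡280, 5^16≡331, 5^32≡68, 5^64≡205 (mod 491).
5^123 = 5^(64+32+16+8+2+1) ≡ 147 (mod 491).
Check: 147² = 21609 ≡ 5 (mod 491). The two roots are 147 and 344.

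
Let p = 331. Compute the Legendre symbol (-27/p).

1

First reduce: -27 ≡ 304 (mod 331).
Pull out 2^4: since 331 ≡ 3 (mod 8), (2/331) = -1, so (2/331)^4 = +1.
Reciprocity: 19 ≡ 3 and 331 ≡ 3 (mod 4), so (19/331) = −(331/19).
Reduce top mod 19: now compute (8/19).
Pull out 2^3: since 19 ≡ 3 (mod 8), (2/19) = -1, so (2/19)^3 = -1.
Reached (1/19) = 1. Collecting the sign flips along the way, the symbol is +1.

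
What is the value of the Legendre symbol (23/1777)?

Reciprocity: 23 ≡ 3 and 1777 ≡ 1 (mod 4), so (23/1777) = +(1777/23).
Reduce top mod 23: now compute (6/23).
Pull out 2: since 23 ≡ 7 (mod 8), (2/23) = +1.
Reciprocity: 3 ≡ 3 and 23 ≡ 3 (mod 4), so (3/23) = −(23/3).
Reduce top mod 3: now compute (2/3).
Pull out 2: since 3 ≡ 3 (mod 8), (2/3) = -1.
Reached (1/3) = 1. Collecting the sign flips along the way, the symbol is +1.

1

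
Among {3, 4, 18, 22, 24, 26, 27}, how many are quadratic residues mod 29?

3

(3/29) = -1 → non-residue.
(4/29) = +1 → QR.
(18/29) = -1 → non-residue.
(22/29) = +1 → QR.
(24/29) = +1 → QR.
(26/29) = -1 → non-residue.
(27/29) = -1 → non-residue.
Total quadratic residues among the 7: 3.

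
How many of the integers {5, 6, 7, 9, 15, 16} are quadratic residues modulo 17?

3

(5/17) = -1 → non-residue.
(6/17) = -1 → non-residue.
(7/17) = -1 → non-residue.
(9/17) = +1 → QR.
(15/17) = +1 → QR.
(16/17) = +1 → QR.
Total quadratic residues among the 6: 3.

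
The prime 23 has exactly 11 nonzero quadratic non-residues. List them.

5 7 10 11 14 15 17 19 20 21 22

Square k = 1,…,11 (k and 23−k give the same square):
1²=1, 2²=4, 3²=9, 4²=16, 5²≡2, 6²≡13, 7²≡3, 8²≡18, 9²≡12, 10²≡8, 11²≡6 (mod 23).
The residues are {1, 2, 3, 4, 6, 8, 9, 12, 13, 16, 18}; the non-residues are the remaining 11 nonzero classes.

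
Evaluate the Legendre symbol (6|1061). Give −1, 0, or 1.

1

Pull out 2: since 1061 ≡ 5 (mod 8), (2/1061) = -1.
Reciprocity: 3 ≡ 3 and 1061 ≡ 1 (mod 4), so (3/1061) = +(1061/3).
Reduce top mod 3: now compute (2/3).
Pull out 2: since 3 ≡ 3 (mod 8), (2/3) = -1.
Reached (1/3) = 1. Collecting the sign flips along the way, the symbol is +1.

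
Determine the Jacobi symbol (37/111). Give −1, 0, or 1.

0

Reciprocity: 37 ≡ 1 and 111 ≡ 3 (mod 4), so (37/111) = +(111/37).
Reduce top mod 37: now compute (0/37).
Top reduces to 0: gcd > 1, so the symbol is 0.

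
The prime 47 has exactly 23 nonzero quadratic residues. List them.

1 2 3 4 6 7 8 9 12 14 16 17 18 21 24 25 27 28 32 34 36 37 42

Square k = 1,…,23 (k and 47−k give the same square):
1²=1, 2²=4, 3²=9, 4²=16, 5²=25, 6²=36, 7²≡2, 8²≡17, 9²≡34, 10²≡6, 11²≡27, 12²≡3, 13²≡28, 14²≡8, 15²≡37, 16²≡21, 17²≡7, 18²≡42, 19²≡32, 20²≡24, 21²≡18, 22²≡14, 23²≡12 (mod 47).
So the quadratic residues mod 47 are {1, 2, 3, 4, 6, 7, 8, 9, 12, 14, 16, 17, 18, 21, 24, 25, 27, 28, 32, 34, 36, 37, 42}.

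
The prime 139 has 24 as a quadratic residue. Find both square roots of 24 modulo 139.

21, 118

Since 139 ≡ 3 (mod 4), a square root of 24 is 24^((139+1)/4) = 24^35 mod 139.
Repeated squaring: 24^2≡20, 24^4≡122, 24^8≡11, 24^16≡121, 24^32≡46 (mod 139).
24^35 = 24^(32+2+1) ≡ 118 (mod 139).
Check: 118² = 13924 ≡ 24 (mod 139). The two roots are 21 and 118.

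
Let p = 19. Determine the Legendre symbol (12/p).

Euler's criterion: (12/19) ≡ 12^9 (mod 19).
12^2 ≡ 11 (mod 19)
12^4 ≡ 7 (mod 19)
12^8 ≡ 11 (mod 19)
12^9 = 12^(8+1) ≡ 18 (mod 19).
Result is 18 ≡ −1, so (12/19) = −1.

-1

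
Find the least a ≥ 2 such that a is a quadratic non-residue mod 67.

(2/67) = −1, so 2 is the smallest positive non-residue mod 67.

2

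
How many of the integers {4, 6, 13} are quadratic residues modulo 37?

(4/37) = +1 → QR.
(6/37) = -1 → non-residue.
(13/37) = -1 → non-residue.
Total quadratic residues among the 3: 1.

1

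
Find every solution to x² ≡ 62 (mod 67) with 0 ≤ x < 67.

14, 53

Since 67 ≡ 3 (mod 4), a square root of 62 is 62^((67+1)/4) = 62^17 mod 67.
Repeated squaring: 62^2≡25, 62^4≡22, 62^8≡15, 62^16≡24 (mod 67).
62^17 = 62^(16+1) ≡ 14 (mod 67).
Check: 14² = 196 ≡ 62 (mod 67). The two roots are 14 and 53.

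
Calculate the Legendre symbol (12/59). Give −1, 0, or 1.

1

Euler's criterion: (12/59) ≡ 12^29 (mod 59).
12^2 ≡ 26 (mod 59)
12^4 ≡ 27 (mod 59)
12^8 ≡ 21 (mod 59)
12^16 ≡ 28 (mod 59)
12^29 = 12^(16+8+4+1) ≡ 1 (mod 59).
Result is 1, so (12/59) = 1.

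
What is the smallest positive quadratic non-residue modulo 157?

2

(2/157) = −1, so 2 is the smallest positive non-residue mod 157.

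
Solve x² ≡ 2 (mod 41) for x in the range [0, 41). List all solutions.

41 ≡ 1 (mod 4), so we find a root by search.
Trying successive values, 17² = 289 ≡ 2 (mod 41). The other root is 41 − 17 = 24.

17, 24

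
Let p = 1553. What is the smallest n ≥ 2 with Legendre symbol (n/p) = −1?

3

(2/1553) = +1, so 2 is a residue.
(3/1553) = −1, so 3 is the smallest positive non-residue mod 1553.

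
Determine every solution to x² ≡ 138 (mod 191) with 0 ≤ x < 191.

86, 105

Since 191 ≡ 3 (mod 4), a square root of 138 is 138^((191+1)/4) = 138^48 mod 191.
Repeated squaring: 138^2≡135, 138^4≡80, 138^8≡97, 138^16≡50, 138^32≡17 (mod 191).
138^48 = 138^(32+16) ≡ 86 (mod 191).
Check: 86² = 7396 ≡ 138 (mod 191). The two roots are 86 and 105.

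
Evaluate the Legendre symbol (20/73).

Euler's criterion: (20/73) ≡ 20^36 (mod 73).
20^2 ≡ 35 (mod 73)
20^4 ≡ 57 (mod 73)
20^8 ≡ 37 (mod 73)
20^16 ≡ 55 (mod 73)
20^32 ≡ 32 (mod 73)
20^36 = 20^(32+4) ≡ 72 (mod 73).
Result is 72 ≡ −1, so (20/73) = −1.

-1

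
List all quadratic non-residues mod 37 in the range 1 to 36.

2,5,6,8,13,14,15,17,18,19,20,22,23,24,29,31,32,35

Square k = 1,…,18 (k and 37−k give the same square):
1²=1, 2²=4, 3²=9, 4²=16, 5²=25, 6²=36, 7²≡12, 8²≡27, 9²≡7, 10²≡26, 11²≡10, 12²≡33, 13²≡21, 14²≡11, 15²≡3, 16²≡34, 17²≡30, 18²≡28 (mod 37).
The residues are {1, 3, 4, 7, 9, 10, 11, 12, 16, 21, 25, 26, 27, 28, 30, 33, 34, 36}; the non-residues are the remaining 18 nonzero classes.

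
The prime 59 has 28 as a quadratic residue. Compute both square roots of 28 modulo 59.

Since 59 ≡ 3 (mod 4), a square root of 28 is 28^((59+1)/4) = 28^15 mod 59.
Repeated squaring: 28^2≡17, 28^4≡53, 28^8≡36 (mod 59).
28^15 = 28^(8+4+2+1) ≡ 21 (mod 59).
Check: 21² = 441 ≡ 28 (mod 59). The two roots are 21 and 38.

21, 38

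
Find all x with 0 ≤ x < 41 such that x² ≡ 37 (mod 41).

18, 23

41 ≡ 1 (mod 4), so we find a root by search.
Trying successive values, 18² = 324 ≡ 37 (mod 41). The other root is 41 − 18 = 23.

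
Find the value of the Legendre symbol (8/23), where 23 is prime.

Euler's criterion: (8/23) ≡ 8^11 (mod 23).
8^2 ≡ 18 (mod 23)
8^4 ≡ 2 (mod 23)
8^8 ≡ 4 (mod 23)
8^11 = 8^(8+2+1) ≡ 1 (mod 23).
Result is 1, so (8/23) = 1.

1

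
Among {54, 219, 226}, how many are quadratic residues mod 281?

1

(54/281) = -1 → non-residue.
(219/281) = +1 → QR.
(226/281) = -1 → non-residue.
Total quadratic residues among the 3: 1.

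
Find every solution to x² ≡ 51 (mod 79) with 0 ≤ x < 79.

29, 50

Since 79 ≡ 3 (mod 4), a square root of 51 is 51^((79+1)/4) = 51^20 mod 79.
Repeated squaring: 51^2≡73, 51^4≡36, 51^8≡32, 51^16≡76 (mod 79).
51^20 = 51^(16+4) ≡ 50 (mod 79).
Check: 50² = 2500 ≡ 51 (mod 79). The two roots are 29 and 50.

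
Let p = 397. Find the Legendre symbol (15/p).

-1

Reciprocity: 15 ≡ 3 and 397 ≡ 1 (mod 4), so (15/397) = +(397/15).
Reduce top mod 15: now compute (7/15).
Reciprocity: 7 ≡ 3 and 15 ≡ 3 (mod 4), so (7/15) = −(15/7).
Reduce top mod 7: now compute (1/7).
Reached (1/7) = 1. Collecting the sign flips along the way, the symbol is -1.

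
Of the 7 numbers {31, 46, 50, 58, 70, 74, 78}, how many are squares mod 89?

2

(31/89) = -1 → non-residue.
(46/89) = -1 → non-residue.
(50/89) = +1 → QR.
(58/89) = -1 → non-residue.
(70/89) = -1 → non-residue.
(74/89) = -1 → non-residue.
(78/89) = +1 → QR.
Total quadratic residues among the 7: 2.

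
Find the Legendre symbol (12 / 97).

Pull out 2^2: since 97 ≡ 1 (mod 8), (2/97) = +1, so (2/97)^2 = +1.
Reciprocity: 3 ≡ 3 and 97 ≡ 1 (mod 4), so (3/97) = +(97/3).
Reduce top mod 3: now compute (1/3).
Reached (1/3) = 1. Collecting the sign flips along the way, the symbol is +1.

1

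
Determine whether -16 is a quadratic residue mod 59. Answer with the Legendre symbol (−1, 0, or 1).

First reduce: -16 ≡ 43 (mod 59).
Reciprocity: 43 ≡ 3 and 59 ≡ 3 (mod 4), so (43/59) = −(59/43).
Reduce top mod 43: now compute (16/43).
Pull out 2^4: since 43 ≡ 3 (mod 8), (2/43) = -1, so (2/43)^4 = +1.
Reached (1/43) = 1. Collecting the sign flips along the way, the symbol is -1.

-1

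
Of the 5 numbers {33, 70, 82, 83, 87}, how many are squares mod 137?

1

(33/137) = -1 → non-residue.
(70/137) = -1 → non-residue.
(82/137) = -1 → non-residue.
(83/137) = -1 → non-residue.
(87/137) = +1 → QR.
Total quadratic residues among the 5: 1.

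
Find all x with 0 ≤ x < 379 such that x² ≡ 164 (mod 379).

Since 379 ≡ 3 (mod 4), a square root of 164 is 164^((379+1)/4) = 164^95 mod 379.
Repeated squaring: 164^2≡366, 164^4≡169, 164^8≡136, 164^16≡304, 164^32≡319, 164^64≡189 (mod 379).
164^95 = 164^(64+16+8+4+2+1) ≡ 88 (mod 379).
Check: 88² = 7744 ≡ 164 (mod 379). The two roots are 88 and 291.

88, 291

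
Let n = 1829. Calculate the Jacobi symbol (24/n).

Pull out 2^3: since 1829 ≡ 5 (mod 8), (2/1829) = -1, so (2/1829)^3 = -1.
Reciprocity: 3 ≡ 3 and 1829 ≡ 1 (mod 4), so (3/1829) = +(1829/3).
Reduce top mod 3: now compute (2/3).
Pull out 2: since 3 ≡ 3 (mod 8), (2/3) = -1.
Reached (1/3) = 1. Collecting the sign flips along the way, the symbol is +1.

1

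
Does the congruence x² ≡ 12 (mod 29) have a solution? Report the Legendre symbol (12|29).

-1

Pull out 2^2: since 29 ≡ 5 (mod 8), (2/29) = -1, so (2/29)^2 = +1.
Reciprocity: 3 ≡ 3 and 29 ≡ 1 (mod 4), so (3/29) = +(29/3).
Reduce top mod 3: now compute (2/3).
Pull out 2: since 3 ≡ 3 (mod 8), (2/3) = -1.
Reached (1/3) = 1. Collecting the sign flips along the way, the symbol is -1.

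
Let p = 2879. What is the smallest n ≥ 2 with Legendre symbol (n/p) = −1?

7

(2/2879) = +1, so 2 is a residue.
(3/2879) = +1, so 3 is a residue.
(4/2879) = +1, so 4 is a residue.
(5/2879) = +1, so 5 is a residue.
(6/2879) = +1, so 6 is a residue.
(7/2879) = −1, so 7 is the smallest positive non-residue mod 2879.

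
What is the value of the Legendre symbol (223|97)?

-1

First reduce: 223 ≡ 29 (mod 97).
Reciprocity: 29 ≡ 1 and 97 ≡ 1 (mod 4), so (29/97) = +(97/29).
Reduce top mod 29: now compute (10/29).
Pull out 2: since 29 ≡ 5 (mod 8), (2/29) = -1.
Reciprocity: 5 ≡ 1 and 29 ≡ 1 (mod 4), so (5/29) = +(29/5).
Reduce top mod 5: now compute (4/5).
Pull out 2^2: since 5 ≡ 5 (mod 8), (2/5) = -1, so (2/5)^2 = +1.
Reached (1/5) = 1. Collecting the sign flips along the way, the symbol is -1.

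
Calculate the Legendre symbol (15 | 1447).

1

Reciprocity: 15 ≡ 3 and 1447 ≡ 3 (mod 4), so (15/1447) = −(1447/15).
Reduce top mod 15: now compute (7/15).
Reciprocity: 7 ≡ 3 and 15 ≡ 3 (mod 4), so (7/15) = −(15/7).
Reduce top mod 7: now compute (1/7).
Reached (1/7) = 1. Collecting the sign flips along the way, the symbol is +1.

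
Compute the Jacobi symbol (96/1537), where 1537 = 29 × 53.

Pull out 2^5: since 1537 ≡ 1 (mod 8), (2/1537) = +1, so (2/1537)^5 = +1.
Reciprocity: 3 ≡ 3 and 1537 ≡ 1 (mod 4), so (3/1537) = +(1537/3).
Reduce top mod 3: now compute (1/3).
Reached (1/3) = 1. Collecting the sign flips along the way, the symbol is +1.

1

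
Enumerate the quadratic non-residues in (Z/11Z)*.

Square k = 1,…,5 (k and 11−k give the same square):
1²=1, 2²=4, 3²=9, 4²≡5, 5²≡3 (mod 11).
The residues are {1, 3, 4, 5, 9}; the non-residues are the remaining 5 nonzero classes.

2, 6, 7, 8, 10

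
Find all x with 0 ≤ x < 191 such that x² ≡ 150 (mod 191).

Since 191 ≡ 3 (mod 4), a square root of 150 is 150^((191+1)/4) = 150^48 mod 191.
Repeated squaring: 150^2≡153, 150^4≡107, 150^8≡180, 150^16≡121, 150^32≡125 (mod 191).
150^48 = 150^(32+16) ≡ 36 (mod 191).
Check: 36² = 1296 ≡ 150 (mod 191). The two roots are 36 and 155.

36, 155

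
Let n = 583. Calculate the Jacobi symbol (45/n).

-1

Reciprocity: 45 ≡ 1 and 583 ≡ 3 (mod 4), so (45/583) = +(583/45).
Reduce top mod 45: now compute (43/45).
Reciprocity: 43 ≡ 3 and 45 ≡ 1 (mod 4), so (43/45) = +(45/43).
Reduce top mod 43: now compute (2/43).
Pull out 2: since 43 ≡ 3 (mod 8), (2/43) = -1.
Reached (1/43) = 1. Collecting the sign flips along the way, the symbol is -1.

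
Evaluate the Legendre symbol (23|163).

Reciprocity: 23 ≡ 3 and 163 ≡ 3 (mod 4), so (23/163) = −(163/23).
Reduce top mod 23: now compute (2/23).
Pull out 2: since 23 ≡ 7 (mod 8), (2/23) = +1.
Reached (1/23) = 1. Collecting the sign flips along the way, the symbol is -1.

-1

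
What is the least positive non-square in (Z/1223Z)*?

(2/1223) = +1, so 2 is a residue.
(3/1223) = +1, so 3 is a residue.
(4/1223) = +1, so 4 is a residue.
(5/1223) = −1, so 5 is the smallest positive non-residue mod 1223.

5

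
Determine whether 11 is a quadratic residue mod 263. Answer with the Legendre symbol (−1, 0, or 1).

1

Reciprocity: 11 ≡ 3 and 263 ≡ 3 (mod 4), so (11/263) = −(263/11).
Reduce top mod 11: now compute (10/11).
Pull out 2: since 11 ≡ 3 (mod 8), (2/11) = -1.
Reciprocity: 5 ≡ 1 and 11 ≡ 3 (mod 4), so (5/11) = +(11/5).
Reduce top mod 5: now compute (1/5).
Reached (1/5) = 1. Collecting the sign flips along the way, the symbol is +1.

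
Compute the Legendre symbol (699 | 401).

1

Euler's criterion: (699/401) ≡ 298^200 (mod 401).
298^2 ≡ 183 (mod 401)
298^4 ≡ 206 (mod 401)
298^8 ≡ 331 (mod 401)
298^16 ≡ 88 (mod 401)
298^32 ≡ 125 (mod 401)
298^64 ≡ 387 (mod 401)
298^128 ≡ 196 (mod 401)
298^200 = 298^(128+64+8) ≡ 1 (mod 401).
Result is 1, so (699/401) = 1.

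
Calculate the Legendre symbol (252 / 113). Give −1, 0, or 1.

1

First reduce: 252 ≡ 26 (mod 113).
Pull out 2: since 113 ≡ 1 (mod 8), (2/113) = +1.
Reciprocity: 13 ≡ 1 and 113 ≡ 1 (mod 4), so (13/113) = +(113/13).
Reduce top mod 13: now compute (9/13).
Reciprocity: 9 ≡ 1 and 13 ≡ 1 (mod 4), so (9/13) = +(13/9).
Reduce top mod 9: now compute (4/9).
Pull out 2^2: since 9 ≡ 1 (mod 8), (2/9) = +1, so (2/9)^2 = +1.
Reached (1/9) = 1. Collecting the sign flips along the way, the symbol is +1.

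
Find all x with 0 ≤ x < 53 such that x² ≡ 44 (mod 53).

53 ≡ 1 (mod 4), so we find a root by search.
Trying successive values, 16² = 256 ≡ 44 (mod 53). The other root is 53 − 16 = 37.

16, 37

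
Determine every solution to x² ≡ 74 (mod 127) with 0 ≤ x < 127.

57, 70

Since 127 ≡ 3 (mod 4), a square root of 74 is 74^((127+1)/4) = 74^32 mod 127.
Repeated squaring: 74^2≡15, 74^4≡98, 74^8≡79, 74^16≡18, 74^32≡70 (mod 127).
74^32 = 74^(32) ≡ 70 (mod 127).
Check: 70² = 4900 ≡ 74 (mod 127). The two roots are 57 and 70.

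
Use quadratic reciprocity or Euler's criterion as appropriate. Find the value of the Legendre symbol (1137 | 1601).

1

Reciprocity: 1137 ≡ 1 and 1601 ≡ 1 (mod 4), so (1137/1601) = +(1601/1137).
Reduce top mod 1137: now compute (464/1137).
Pull out 2^4: since 1137 ≡ 1 (mod 8), (2/1137) = +1, so (2/1137)^4 = +1.
Reciprocity: 29 ≡ 1 and 1137 ≡ 1 (mod 4), so (29/1137) = +(1137/29).
Reduce top mod 29: now compute (6/29).
Pull out 2: since 29 ≡ 5 (mod 8), (2/29) = -1.
Reciprocity: 3 ≡ 3 and 29 ≡ 1 (mod 4), so (3/29) = +(29/3).
Reduce top mod 3: now compute (2/3).
Pull out 2: since 3 ≡ 3 (mod 8), (2/3) = -1.
Reached (1/3) = 1. Collecting the sign flips along the way, the symbol is +1.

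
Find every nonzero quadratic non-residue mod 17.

3 5 6 7 10 11 12 14

Square k = 1,…,8 (k and 17−k give the same square):
1²=1, 2²=4, 3²=9, 4²=16, 5²≡8, 6²≡2, 7²≡15, 8²≡13 (mod 17).
The residues are {1, 2, 4, 8, 9, 13, 15, 16}; the non-residues are the remaining 8 nonzero classes.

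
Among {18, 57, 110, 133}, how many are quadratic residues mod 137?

2

(18/137) = +1 → QR.
(57/137) = -1 → non-residue.
(110/137) = -1 → non-residue.
(133/137) = +1 → QR.
Total quadratic residues among the 4: 2.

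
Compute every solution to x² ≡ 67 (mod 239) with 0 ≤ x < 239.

28, 211

Since 239 ≡ 3 (mod 4), a square root of 67 is 67^((239+1)/4) = 67^60 mod 239.
Repeated squaring: 67^2≡187, 67^4≡75, 67^8≡128, 67^16≡132, 67^32≡216 (mod 239).
67^60 = 67^(32+16+8+4) ≡ 211 (mod 239).
Check: 211² = 44521 ≡ 67 (mod 239). The two roots are 28 and 211.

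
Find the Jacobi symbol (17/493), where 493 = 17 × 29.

Reciprocity: 17 ≡ 1 and 493 ≡ 1 (mod 4), so (17/493) = +(493/17).
Reduce top mod 17: now compute (0/17).
Top reduces to 0: gcd > 1, so the symbol is 0.

0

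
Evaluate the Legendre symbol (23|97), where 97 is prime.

Reciprocity: 23 ≡ 3 and 97 ≡ 1 (mod 4), so (23/97) = +(97/23).
Reduce top mod 23: now compute (5/23).
Reciprocity: 5 ≡ 1 and 23 ≡ 3 (mod 4), so (5/23) = +(23/5).
Reduce top mod 5: now compute (3/5).
Reciprocity: 3 ≡ 3 and 5 ≡ 1 (mod 4), so (3/5) = +(5/3).
Reduce top mod 3: now compute (2/3).
Pull out 2: since 3 ≡ 3 (mod 8), (2/3) = -1.
Reached (1/3) = 1. Collecting the sign flips along the way, the symbol is -1.

-1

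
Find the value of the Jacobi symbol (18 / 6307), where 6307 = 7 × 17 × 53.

Pull out 2: since 6307 ≡ 3 (mod 8), (2/6307) = -1.
Reciprocity: 9 ≡ 1 and 6307 ≡ 3 (mod 4), so (9/6307) = +(6307/9).
Reduce top mod 9: now compute (7/9).
Reciprocity: 7 ≡ 3 and 9 ≡ 1 (mod 4), so (7/9) = +(9/7).
Reduce top mod 7: now compute (2/7).
Pull out 2: since 7 ≡ 7 (mod 8), (2/7) = +1.
Reached (1/7) = 1. Collecting the sign flips along the way, the symbol is -1.

-1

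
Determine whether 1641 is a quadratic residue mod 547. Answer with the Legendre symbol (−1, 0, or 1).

First reduce: 1641 ≡ 0 (mod 547).
Top reduces to 0: gcd > 1, so the symbol is 0.

0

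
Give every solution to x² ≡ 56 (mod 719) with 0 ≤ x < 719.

Since 719 ≡ 3 (mod 4), a square root of 56 is 56^((719+1)/4) = 56^180 mod 719.
Repeated squaring: 56^2≡260, 56^4≡14, 56^8≡196, 56^16≡309, 56^32≡573, 56^64≡465, 56^128≡525 (mod 719).
56^180 = 56^(128+32+16+4) ≡ 520 (mod 719).
Check: 520² = 270400 ≡ 56 (mod 719). The two roots are 199 and 520.

199, 520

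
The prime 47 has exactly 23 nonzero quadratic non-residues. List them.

5 10 11 13 15 19 20 22 23 26 29 30 31 33 35 38 39 40 41 43 44 45 46

Square k = 1,…,23 (k and 47−k give the same square):
1²=1, 2²=4, 3²=9, 4²=16, 5²=25, 6²=36, 7²≡2, 8²≡17, 9²≡34, 10²≡6, 11²≡27, 12²≡3, 13²≡28, 14²≡8, 15²≡37, 16²≡21, 17²≡7, 18²≡42, 19²≡32, 20²≡24, 21²≡18, 22²≡14, 23²≡12 (mod 47).
The residues are {1, 2, 3, 4, 6, 7, 8, 9, 12, 14, 16, 17, 18, 21, 24, 25, 27, 28, 32, 34, 36, 37, 42}; the non-residues are the remaining 23 nonzero classes.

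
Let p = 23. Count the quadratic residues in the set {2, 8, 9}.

3

(2/23) = +1 → QR.
(8/23) = +1 → QR.
(9/23) = +1 → QR.
Total quadratic residues among the 3: 3.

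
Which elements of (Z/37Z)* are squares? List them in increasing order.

1,3,4,7,9,10,11,12,16,21,25,26,27,28,30,33,34,36

Square k = 1,…,18 (k and 37−k give the same square):
1²=1, 2²=4, 3²=9, 4²=16, 5²=25, 6²=36, 7²≡12, 8²≡27, 9²≡7, 10²≡26, 11²≡10, 12²≡33, 13²≡21, 14²≡11, 15²≡3, 16²≡34, 17²≡30, 18²≡28 (mod 37).
So the quadratic residues mod 37 are {1, 3, 4, 7, 9, 10, 11, 12, 16, 21, 25, 26, 27, 28, 30, 33, 34, 36}.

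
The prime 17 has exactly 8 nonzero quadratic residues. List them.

1, 2, 4, 8, 9, 13, 15, 16

Square k = 1,…,8 (k and 17−k give the same square):
1²=1, 2²=4, 3²=9, 4²=16, 5²≡8, 6²≡2, 7²≡15, 8²≡13 (mod 17).
So the quadratic residues mod 17 are {1, 2, 4, 8, 9, 13, 15, 16}.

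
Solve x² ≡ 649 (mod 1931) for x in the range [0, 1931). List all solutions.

Since 1931 ≡ 3 (mod 4), a square root of 649 is 649^((1931+1)/4) = 649^483 mod 1931.
Repeated squaring: 649^2≡243, 649^4≡1119, 649^8≡873, 649^16≡1315, 649^32≡980, 649^64≡693, 649^128≡1361, 649^256≡492 (mod 1931).
649^483 = 649^(256+128+64+32+2+1) ≡ 1455 (mod 1931).
Check: 1455² = 2117025 ≡ 649 (mod 1931). The two roots are 476 and 1455.

476, 1455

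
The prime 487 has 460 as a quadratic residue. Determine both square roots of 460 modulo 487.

Since 487 ≡ 3 (mod 4), a square root of 460 is 460^((487+1)/4) = 460^122 mod 487.
Repeated squaring: 460^2≡242, 460^4≡124, 460^8≡279, 460^16≡408, 460^32≡397, 460^64≡308 (mod 487).
460^122 = 460^(64+32+16+8+2) ≡ 66 (mod 487).
Check: 66² = 4356 ≡ 460 (mod 487). The two roots are 66 and 421.

66, 421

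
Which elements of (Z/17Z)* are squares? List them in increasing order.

Square k = 1,…,8 (k and 17−k give the same square):
1²=1, 2²=4, 3²=9, 4²=16, 5²≡8, 6²≡2, 7²≡15, 8²≡13 (mod 17).
So the quadratic residues mod 17 are {1, 2, 4, 8, 9, 13, 15, 16}.

1,2,4,8,9,13,15,16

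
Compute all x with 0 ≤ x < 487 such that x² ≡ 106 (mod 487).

Since 487 ≡ 3 (mod 4), a square root of 106 is 106^((487+1)/4) = 106^122 mod 487.
Repeated squaring: 106^2≡35, 106^4≡251, 106^8≡178, 106^16≡29, 106^32≡354, 106^64≡157 (mod 487).
106^122 = 106^(64+32+16+8+2) ≡ 67 (mod 487).
Check: 67² = 4489 ≡ 106 (mod 487). The two roots are 67 and 420.

67, 420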